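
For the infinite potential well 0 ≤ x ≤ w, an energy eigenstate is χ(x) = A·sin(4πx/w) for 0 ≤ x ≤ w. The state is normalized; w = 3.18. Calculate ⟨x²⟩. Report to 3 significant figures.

⟨x^2⟩ ≈ 3.34

The expectation value is the |χ|²-weighted average of x^2: ∫ x^2|χ|² dx.
With ∫₀^w sin²(nπx/w) dx = w/2, evaluating both integrals, ⟨x²⟩ = -w^2/(32·π^2) + w^2/3.
Putting w = 3.18 gives 3.339.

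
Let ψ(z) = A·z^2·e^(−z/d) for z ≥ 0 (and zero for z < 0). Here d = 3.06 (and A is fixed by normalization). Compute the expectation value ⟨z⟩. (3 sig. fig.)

By definition ⟨z⟩ = ∫ z |ψ(z)|² dz.
Evaluating both integrals, ⟨z⟩ = 5·d/2.
With d = 3.06, ⟨z⟩ = 7.650.

⟨z⟩ ≈ 7.65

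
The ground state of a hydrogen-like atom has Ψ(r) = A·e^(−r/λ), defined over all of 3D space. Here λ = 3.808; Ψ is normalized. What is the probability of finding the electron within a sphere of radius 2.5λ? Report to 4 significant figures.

P = ∫ |Ψ|² 4πr² dr over r ≤ 2.5λ.
Normalization gives A² = 1/(π·λ^3).
Substituting u = r/λ, A², 4π and the length scale all cancel in the ratio: P = ∫_{0}^{2.5} u^2·e^(-2·u) du / ∫_{0}^{∞} u^2·e^(-2·u) du.
With ∫ u^2·e^(-2·u) du = -(2·u^2 + 2·u + 1)·e^(-2·u)/4 + C, the region integral is 1/4 - 37·e^(-5)/8 and the full one is 1/4.
Taking the ratio yields P = 0.87535.

P ≈ 0.8753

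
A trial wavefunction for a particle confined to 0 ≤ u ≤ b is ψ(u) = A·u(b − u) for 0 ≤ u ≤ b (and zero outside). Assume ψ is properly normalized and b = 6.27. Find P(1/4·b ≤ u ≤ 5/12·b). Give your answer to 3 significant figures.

The probability is P = ∫ |ψ|² du over [1/4·b, 5/12·b].
Since A² = 1/(b^5/30), this is the region integral divided by the full normalization integral.
Substituting t = u/b, A² and the length scale cancel in the ratio: P = ∫_{1/4}^{5/12} t^2·(1 - t)^2 dt / ∫_{0}^{1} t^2·(1 - t)^2 dt.
With ∫ t^2·(1 - t)^2 dt = t^3·(6·t^2 - 15·t + 10)/30 + C, the region integral is ≈ 0.0081035 and the full one is 1/30.
Taking the ratio, P = 0.2431.

P ≈ 0.243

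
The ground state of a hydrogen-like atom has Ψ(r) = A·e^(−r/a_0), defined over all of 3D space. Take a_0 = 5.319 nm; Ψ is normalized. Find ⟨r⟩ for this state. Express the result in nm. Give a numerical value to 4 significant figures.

⟨r⟩ ≈ 7.979 nm

By definition ⟨r⟩ = ∫ r |Ψ(r)|² 4πr² dr.
Recall ∫₀^∞ r^m e^(−r/β) dr = m!·β^(m+1), since the A² factors cancel between numerator and denominator, ⟨r⟩ = 3·a_0/2.
With a_0 = 5.319, ⟨r⟩ = 7.9785.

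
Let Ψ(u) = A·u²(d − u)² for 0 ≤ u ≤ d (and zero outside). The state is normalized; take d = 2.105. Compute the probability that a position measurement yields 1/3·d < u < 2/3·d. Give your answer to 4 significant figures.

P = ∫_{1/3·d}^{2/3·d} |Ψ(u)|² du.
Since A² = 1/(d^9/630), this is the region integral divided by the full normalization integral.
In terms of t = u/d (A² and the length scale cancel between numerator and denominator), P = [∫_{1/3}^{2/3} t^4·(1 - t)^4 dt] / [∫_{0}^{1} t^4·(1 - t)^4 dt].
With ∫ t^4·(1 - t)^4 dt = t^5·(70·t^4 - 315·t^3 + 540·t^2 - 420·t + 126)/630 + C, the region integral is ≈ 0.00112747 and the full one is 1/630.
Evaluating gives P = 0.71031.

P ≈ 0.7103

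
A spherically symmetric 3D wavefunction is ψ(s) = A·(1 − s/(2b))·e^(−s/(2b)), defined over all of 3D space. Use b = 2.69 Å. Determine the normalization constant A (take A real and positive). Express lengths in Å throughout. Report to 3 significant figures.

A ≈ 0.0452 Å^(-3/2)

The normalization condition is ∫|ψ|² 4πs² ds = 1 from 0 to ∞.
In 3D with spherical symmetry the volume element is 4πs² ds.
Recall ∫₀^∞ s^m e^(−s/β) ds = m!·β^(m+1), carrying out the integral gives A² · 8·π·b^3.
With b = 2.69: A² = 0.002044 and A = 0.04521.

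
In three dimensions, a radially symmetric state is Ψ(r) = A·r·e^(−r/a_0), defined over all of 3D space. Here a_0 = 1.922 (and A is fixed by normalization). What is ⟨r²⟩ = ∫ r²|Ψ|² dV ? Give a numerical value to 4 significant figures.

⟨r^2⟩ ≈ 27.71

By definition ⟨r²⟩ = ∫ r^2 |Ψ(r)|² 4πr² dr.
Recall ∫₀^∞ r^m e^(−r/β) dr = m!·β^(m+1), the ratio of the moment integral to the normalization integral gives ⟨r²⟩ = 15·a_0^2/2.
With a_0 = 1.922, ⟨r^2⟩ = 27.706.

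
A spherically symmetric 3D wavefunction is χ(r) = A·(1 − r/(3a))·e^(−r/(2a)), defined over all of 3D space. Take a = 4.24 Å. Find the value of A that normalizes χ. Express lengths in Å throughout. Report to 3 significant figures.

A ≈ 0.0396 Å^(-3/2)

We need A² ∫|f|² 4πr² dr = 1, taking the integral from 0 to ∞.
In 3D with spherical symmetry the volume element is 4πr² dr.
Recall ∫₀^∞ r^m e^(−r/β) dr = m!·β^(m+1), ∫|χ|² 4πr² dr = A²·(8·π·a^3/3).
So A² = (8·π·a^3/3)^(−1).
Substituting a = 4.24 gives A² = 0.001566, so A = 0.03957.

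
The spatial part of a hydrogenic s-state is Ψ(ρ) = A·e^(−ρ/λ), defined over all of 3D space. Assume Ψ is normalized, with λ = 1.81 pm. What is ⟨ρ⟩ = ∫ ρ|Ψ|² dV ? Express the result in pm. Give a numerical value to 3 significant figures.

⟨ρ⟩ ≈ 2.72 pm

The expectation value is the |Ψ|²-weighted average of ρ: ∫ ρ|Ψ|² 4πρ² dρ.
Recall ∫₀^∞ ρ^m e^(−ρ/β) dρ = m!·β^(m+1), since the A² factors cancel between numerator and denominator, ⟨ρ⟩ = 3·λ/2.
With λ = 1.81, ⟨ρ⟩ = 2.715.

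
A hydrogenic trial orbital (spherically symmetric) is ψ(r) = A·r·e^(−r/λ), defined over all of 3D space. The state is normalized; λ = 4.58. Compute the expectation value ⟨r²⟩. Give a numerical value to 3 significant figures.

By definition ⟨r²⟩ = ∫ r^2 |ψ(r)|² 4πr² dr.
Evaluating both integrals, ⟨r²⟩ = 15·λ^2/2.
With λ = 4.58, ⟨r^2⟩ = 157.3.

⟨r^2⟩ ≈ 157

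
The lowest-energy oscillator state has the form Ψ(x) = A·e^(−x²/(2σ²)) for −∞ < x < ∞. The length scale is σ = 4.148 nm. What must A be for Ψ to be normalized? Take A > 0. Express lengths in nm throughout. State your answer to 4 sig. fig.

A ≈ 0.3688 nm^(-1/2)

We need A² ∫|f|² dx = 1, taking the integral from −∞ to ∞.
With Ψ = A·e^(−x²/(2σ²)), the integral evaluates to A²·[√(π)·σ].
Setting this equal to 1 gives A² = 1/(√(π)·σ).
Substituting σ = 4.148 gives A² = 0.13601, so A = 0.36880.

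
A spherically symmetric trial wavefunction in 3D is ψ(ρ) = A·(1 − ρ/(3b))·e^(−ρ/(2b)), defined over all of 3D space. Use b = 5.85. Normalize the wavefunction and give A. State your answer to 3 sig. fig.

Require ∫ |ψ|² 4πρ² dρ = 1 over the whole domain.
Recall ∫₀^∞ ρ^m e^(−ρ/β) dρ = m!·β^(m+1), the integral (without the A² prefactor) comes out to 8·π·b^3/3.
Setting this equal to 1 gives A² = 1/(8·π·b^3/3).
With b = 5.85: A² = 0.0005962 and A = 0.02442.

A ≈ 0.0244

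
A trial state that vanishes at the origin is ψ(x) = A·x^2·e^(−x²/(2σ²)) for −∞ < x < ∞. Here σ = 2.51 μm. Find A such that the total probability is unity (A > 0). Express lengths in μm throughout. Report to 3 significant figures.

A ≈ 0.0869 μm^(-5/2)

We need A² ∫|f|² dx = 1, taking the integral from −∞ to ∞.
The integral (without the A² prefactor) comes out to 3·√(π)·σ^5/4.
Plugging in σ = 2.51 yields A = 0.08690.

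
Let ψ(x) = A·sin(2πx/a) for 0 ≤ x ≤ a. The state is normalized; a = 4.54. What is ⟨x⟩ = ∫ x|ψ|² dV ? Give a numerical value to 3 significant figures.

⟨x⟩ ≈ 2.27

⟨x⟩ = ∫ x |ψ|² dx over the full domain.
With ∫₀^a sin²(nπx/a) dx = a/2, since the A² factors cancel between numerator and denominator, ⟨x⟩ = a/2.
With a = 4.54, ⟨x⟩ = 2.270.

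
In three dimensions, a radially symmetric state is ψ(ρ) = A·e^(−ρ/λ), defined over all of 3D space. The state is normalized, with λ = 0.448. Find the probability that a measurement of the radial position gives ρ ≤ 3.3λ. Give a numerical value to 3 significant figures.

P ≈ 0.960

P = ∫ |ψ|² 4πρ² dρ over ρ ≤ 3.3λ.
A² is fixed by ∫₀^∞ 4πρ²|ψ|² dρ = 1, i.e. A² = (π·λ^3)^(−1).
Substituting u = ρ/λ, A², 4π and the length scale all cancel in the ratio: P = ∫_{0}^{3.3} u^2·e^(-2·u) du / ∫_{0}^{∞} u^2·e^(-2·u) du.
With ∫ u^2·e^(-2·u) du = -(2·u^2 + 2·u + 1)·e^(-2·u)/4 + C, the region integral is 1/4 - 1469·e^(-33/5)/200 and the full one is 1/4.
This evaluates to P = 0.9600.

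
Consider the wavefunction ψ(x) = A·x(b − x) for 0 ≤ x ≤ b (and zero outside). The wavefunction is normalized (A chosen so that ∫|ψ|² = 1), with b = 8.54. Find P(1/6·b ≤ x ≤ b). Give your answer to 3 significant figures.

P ≈ 0.965

P = ∫_{1/6·b}^{b} |ψ(x)|² dx.
With A² fixed by ∫|ψ|² = 1, i.e. A² = (b^5/30)^(−1), substitute and integrate.
Let u = x/b; then A² and the length scale cancel, so P = ∫_{1/6}^{1} u^2·(1 - u)^2 du ÷ ∫_{0}^{1} u^2·(1 - u)^2 du.
Using ∫ u^2·(1 - u)^2 du = u^3·(6·u^2 - 15·u + 10)/30, the numerator is 125/3888 and the denominator is 1/30.
Evaluating gives P = 625/648.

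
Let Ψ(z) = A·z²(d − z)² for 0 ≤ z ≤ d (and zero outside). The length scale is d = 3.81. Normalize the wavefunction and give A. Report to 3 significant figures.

A ≈ 0.0610

We need A² ∫|f|² dz = 1, taking the integral from 0 to d.
Expanding the polynomial and integrating term by term, the integral (without the A² prefactor) comes out to d^9/630.
So A² = (d^9/630)^(−1).
Substituting d = 3.81 gives A² = 0.003724, so A = 0.06103.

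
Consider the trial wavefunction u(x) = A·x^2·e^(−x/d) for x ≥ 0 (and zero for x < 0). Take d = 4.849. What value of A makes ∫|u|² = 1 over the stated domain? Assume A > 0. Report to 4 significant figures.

A ≈ 0.02230

Require ∫ |u|² dx = 1 over the whole domain.
With ∫₀^∞ x^4 e^(−αx) dx = 4!/α^5, the integral (without the A² prefactor) comes out to 3·d^5/4.
So A² = (3·d^5/4)^(−1).
Substituting d = 4.849 gives A² = 0.00049737, so A = 0.022302.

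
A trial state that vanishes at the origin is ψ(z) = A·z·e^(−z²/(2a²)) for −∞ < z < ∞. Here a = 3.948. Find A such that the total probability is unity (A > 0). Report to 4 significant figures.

A ≈ 0.1354

The normalization condition is ∫|ψ|² dz = 1 from −∞ to ∞.
With ∫_{−∞}^{∞} z^(2m) e^(−αz²) dz = (2m−1)!!·√π / (2^m α^(m+1/2)), ∫|ψ|² dz = A²·(√(π)·a^3/2).
With a = 3.948: A² = 0.018337 and A = 0.13541.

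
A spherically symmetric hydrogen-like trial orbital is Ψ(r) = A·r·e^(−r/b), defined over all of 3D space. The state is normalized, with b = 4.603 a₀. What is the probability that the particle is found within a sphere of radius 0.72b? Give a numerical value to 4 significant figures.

P = ∫ |Ψ|² 4πr² dr over r ≤ 0.72b.
A² is fixed by ∫₀^∞ 4πr²|Ψ|² dr = 1, i.e. A² = (3·π·b^5)^(−1).
Let u = r/b; then A², 4π and the length scale all cancel, so P = ∫_{0}^{0.72} u^4·e^(-2·u) du ÷ ∫_{0}^{∞} u^4·e^(-2·u) du.
An antiderivative of u^4·e^(-2·u) is -(u^4/2 + u^3 + 3·u^2/2 + 3·u/2 + 3/4)·e^(-2·u); evaluating from 0 to 0.72 gives ≈ 0.0119186, while the full integral is 3/4.
This evaluates to P = 0.015891.

P ≈ 0.01589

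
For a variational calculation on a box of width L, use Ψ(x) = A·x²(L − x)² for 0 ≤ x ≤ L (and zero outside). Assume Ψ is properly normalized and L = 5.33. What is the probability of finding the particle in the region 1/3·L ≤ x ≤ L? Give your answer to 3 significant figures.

P = ∫_{1/3·L}^{L} |Ψ(x)|² dx.
With A² fixed by ∫|Ψ|² = 1, i.e. A² = (L^9/630)^(−1), substitute and integrate.
In terms of u = x/L (A² and the length scale cancel between numerator and denominator), P = [∫_{1/3}^{1} u^4·(1 - u)^4 du] / [∫_{0}^{1} u^4·(1 - u)^4 du].
An antiderivative of u^4·(1 - u)^4 is u^5·(70·u^4 - 315·u^3 + 540·u^2 - 420·u + 126)/630; evaluating from 1/3 to 1 gives ≈ 0.0013574, while the full integral is 1/630.
The result is P = 0.8552.

P ≈ 0.855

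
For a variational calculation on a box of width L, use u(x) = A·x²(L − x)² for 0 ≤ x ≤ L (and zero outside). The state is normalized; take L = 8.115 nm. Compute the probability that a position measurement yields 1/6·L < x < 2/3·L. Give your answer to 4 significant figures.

The probability is P = ∫ |u|² dx over [1/6·L, 2/3·L].
With A² fixed by ∫|u|² = 1, i.e. A² = (L^9/630)^(−1), substitute and integrate.
In terms of t = x/L (A² and the length scale cancel between numerator and denominator), P = [∫_{1/6}^{2/3} t^4·(1 - t)^4 dt] / [∫_{0}^{1} t^4·(1 - t)^4 dt].
An antiderivative of t^4·(1 - t)^4 is t^5·(70·t^4 - 315·t^3 + 540·t^2 - 420·t + 126)/630; evaluating from 1/6 to 2/3 gives ≈ 0.00134318, while the full integral is 1/630.
This works out to P = 0.84620.

P ≈ 0.8462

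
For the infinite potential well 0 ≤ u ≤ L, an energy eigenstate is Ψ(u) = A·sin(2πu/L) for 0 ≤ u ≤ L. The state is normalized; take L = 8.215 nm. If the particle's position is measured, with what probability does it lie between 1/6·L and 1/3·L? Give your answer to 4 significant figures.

P = ∫_{1/6·L}^{1/3·L} |Ψ(u)|² du.
With A² fixed by ∫|Ψ|² = 1, i.e. A² = (L/2)^(−1), substitute and integrate.
In terms of t = u/L (A² and the length scale cancel between numerator and denominator), P = [∫_{1/6}^{1/3} sin(2·π·t)^2 dt] / [∫_{0}^{1} sin(2·π·t)^2 dt].
With ∫ sin(2·π·t)^2 dt = t/2 - sin(4·π·t)/(8·π) + C, the region integral is √(3)/(8·π) + 1/12 and the full one is 1/2.
Evaluating gives P = (√(3)/4 + π/6)/π.

P ≈ 0.3045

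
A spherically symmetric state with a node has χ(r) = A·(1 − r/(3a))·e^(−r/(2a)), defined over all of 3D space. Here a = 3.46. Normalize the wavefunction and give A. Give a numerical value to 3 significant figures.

We need A² ∫|f|² 4πr² dr = 1, taking the integral from 0 to ∞.
Using ∫₀^∞ rⁿ e^(−αr) dr = n!/αⁿ⁺¹, the integral (without the A² prefactor) comes out to 8·π·a^3/3.
So A² = (8·π·a^3/3)^(−1).
With a = 3.46: A² = 0.002882 and A = 0.05368.

A ≈ 0.0537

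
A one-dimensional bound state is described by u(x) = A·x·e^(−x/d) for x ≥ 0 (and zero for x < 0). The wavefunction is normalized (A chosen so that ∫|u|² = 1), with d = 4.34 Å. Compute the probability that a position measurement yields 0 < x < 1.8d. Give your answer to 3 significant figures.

P ≈ 0.697

The probability is P = ∫ |u|² dx over [0, 1.8d].
Since A² = 1/(d^3/4), this is the region integral divided by the full normalization integral.
In terms of t = x/d (A² and the length scale cancel between numerator and denominator), P = [∫_{0}^{1.8} t^2·e^(-2·t) dt] / [∫_{0}^{∞} t^2·e^(-2·t) dt].
With ∫ t^2·e^(-2·t) dt = -(2·t^2 + 2·t + 1)·e^(-2·t)/4 + C, the region integral is 1/4 - 277·e^(-18/5)/100 and the full one is 1/4.
This works out to P = 0.6973.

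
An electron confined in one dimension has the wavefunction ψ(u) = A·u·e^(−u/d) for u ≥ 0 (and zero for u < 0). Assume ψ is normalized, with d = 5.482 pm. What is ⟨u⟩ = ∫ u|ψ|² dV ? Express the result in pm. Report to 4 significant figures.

⟨u⟩ ≈ 8.223 pm

⟨u⟩ = ∫ u |ψ|² du over the full domain.
The ratio of the moment integral to the normalization integral gives ⟨u⟩ = 3·d/2.
With d = 5.482, ⟨u⟩ = 8.2230.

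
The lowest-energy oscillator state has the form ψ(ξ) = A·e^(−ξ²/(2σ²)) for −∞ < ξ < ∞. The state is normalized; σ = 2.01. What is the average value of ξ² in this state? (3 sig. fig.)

⟨ξ²⟩ = ∫ ξ^2 |ψ|² dξ over the full domain.
With ∫_{−∞}^{∞} ξ^(2m) e^(−αξ²) dξ = (2m−1)!!·√π / (2^m α^(m+1/2)), evaluating both integrals, ⟨ξ²⟩ = σ^2/2.
Putting σ = 2.01 gives 2.020.

⟨ξ^2⟩ ≈ 2.02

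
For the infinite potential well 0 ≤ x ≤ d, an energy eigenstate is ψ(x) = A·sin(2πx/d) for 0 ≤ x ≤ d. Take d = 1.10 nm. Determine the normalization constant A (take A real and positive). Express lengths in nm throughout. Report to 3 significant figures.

The normalization condition is ∫|ψ|² dx = 1 from 0 to d.
Using sin²θ = (1 − cos 2θ)/2, ∫|ψ|² dx = A²·(d/2).
Hence A² = 1/[d/2].
Plugging in d = 1.10 yields A = 1.348.

A ≈ 1.35 nm^(-1/2)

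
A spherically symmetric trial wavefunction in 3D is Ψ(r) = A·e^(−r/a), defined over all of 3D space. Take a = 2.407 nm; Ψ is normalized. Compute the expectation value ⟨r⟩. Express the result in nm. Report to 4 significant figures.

⟨r⟩ ≈ 3.611 nm

⟨r⟩ = ∫ r |Ψ|² 4πr² dr over the full domain.
Recall ∫₀^∞ r^m e^(−r/β) dr = m!·β^(m+1), evaluating both integrals, ⟨r⟩ = 3·a/2.
Putting a = 2.407 gives 3.6105.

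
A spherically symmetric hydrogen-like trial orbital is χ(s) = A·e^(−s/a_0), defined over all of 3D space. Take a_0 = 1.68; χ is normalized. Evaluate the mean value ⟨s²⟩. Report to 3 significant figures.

By definition ⟨s²⟩ = ∫ s^2 |χ(s)|² 4πs² ds.
With ∫₀^∞ s^4 e^(−αs) ds = 4!/α^5, the ratio of the moment integral to the normalization integral gives ⟨s²⟩ = 3·a_0^2.
Putting a_0 = 1.68 gives 8.467.

⟨s^2⟩ ≈ 8.47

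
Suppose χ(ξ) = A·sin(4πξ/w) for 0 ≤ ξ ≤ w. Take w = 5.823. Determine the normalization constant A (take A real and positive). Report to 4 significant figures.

A ≈ 0.5861

Require ∫ |χ|² dξ = 1 over the whole domain.
∫|χ|² dξ = A²·(w/2).
Setting this equal to 1 gives A² = 1/(w/2).
Substituting w = 5.823 gives A² = 0.34347, so A = 0.58606.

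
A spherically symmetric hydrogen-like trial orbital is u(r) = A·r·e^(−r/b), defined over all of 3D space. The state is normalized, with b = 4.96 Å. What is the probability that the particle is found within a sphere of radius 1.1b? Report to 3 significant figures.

Integrate the radial probability density 4πr²|u|² over r ≤ 1.1b.
The full normalization integral is A²·[3·π·b^5] = 1, fixing A².
In terms of t = r/b (A², 4π and the length scale all cancel between numerator and denominator), P = [∫_{0}^{1.1} t^4·e^(-2·t) dt] / [∫_{0}^{∞} t^4·e^(-2·t) dt].
Using ∫ t^4·e^(-2·t) dt = -(t^4/2 + t^3 + 3·t^2/2 + 3·t/2 + 3/4)·e^(-2·t), the numerator is ≈ 0.054372 and the denominator is 3/4.
This evaluates to P = 0.07250.

P ≈ 0.0725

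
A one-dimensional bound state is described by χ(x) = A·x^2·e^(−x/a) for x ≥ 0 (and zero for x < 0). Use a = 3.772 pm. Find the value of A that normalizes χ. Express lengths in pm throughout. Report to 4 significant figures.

A ≈ 0.04179 pm^(-5/2)

The normalization condition is ∫|χ|² dx = 1 from 0 to ∞.
With ∫₀^∞ x^4 e^(−αx) dx = 4!/α^5, the integral (without the A² prefactor) comes out to 3·a^5/4.
So A² = (3·a^5/4)^(−1).
Substituting a = 3.772 gives A² = 0.0017461, so A = 0.041787.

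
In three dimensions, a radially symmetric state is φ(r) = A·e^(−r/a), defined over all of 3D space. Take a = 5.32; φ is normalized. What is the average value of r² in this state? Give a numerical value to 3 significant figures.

By definition ⟨r²⟩ = ∫ r^2 |φ(r)|² 4πr² dr.
Since the A² factors cancel between numerator and denominator, ⟨r²⟩ = 3·a^2.
With a = 5.32, ⟨r^2⟩ = 84.91.

⟨r^2⟩ ≈ 84.9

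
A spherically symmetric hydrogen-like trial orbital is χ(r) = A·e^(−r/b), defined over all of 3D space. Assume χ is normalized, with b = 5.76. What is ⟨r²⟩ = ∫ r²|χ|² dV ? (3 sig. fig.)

The expectation value is the |χ|²-weighted average of r^2: ∫ r^2|χ|² 4πr² dr.
Evaluating both integrals, ⟨r²⟩ = 3·b^2.
With b = 5.76, ⟨r^2⟩ = 99.53.

⟨r^2⟩ ≈ 99.5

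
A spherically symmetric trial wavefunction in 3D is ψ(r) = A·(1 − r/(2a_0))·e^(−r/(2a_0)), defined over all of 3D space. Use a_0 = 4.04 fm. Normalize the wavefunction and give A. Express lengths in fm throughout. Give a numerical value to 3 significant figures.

A ≈ 0.0246 fm^(-3/2)

We need A² ∫|f|² 4πr² dr = 1, taking the integral from 0 to ∞.
Carrying out the integral gives A² · 8·π·a_0^3.
So A² = (8·π·a_0^3)^(−1).
With a_0 = 4.04: A² = 0.0006034 and A = 0.02456.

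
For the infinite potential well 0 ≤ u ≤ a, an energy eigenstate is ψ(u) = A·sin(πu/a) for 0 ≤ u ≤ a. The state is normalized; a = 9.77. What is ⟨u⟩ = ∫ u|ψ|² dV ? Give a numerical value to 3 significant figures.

By definition ⟨u⟩ = ∫ u |ψ(u)|² du.
Since the A² factors cancel between numerator and denominator, ⟨u⟩ = a/2.
With a = 9.77, ⟨u⟩ = 4.885.

⟨u⟩ ≈ 4.89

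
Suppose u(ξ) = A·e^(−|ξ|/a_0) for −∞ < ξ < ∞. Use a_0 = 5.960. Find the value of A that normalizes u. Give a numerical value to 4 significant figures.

A ≈ 0.4096

The normalization condition is ∫|u|² dξ = 1 from −∞ to ∞.
With ∫₀^∞ ξ^0 e^(−αξ) dξ = 0!/α^1, ∫|u|² dξ = A²·(a_0).
Hence A² = 1/[a_0].
Plugging in a_0 = 5.960 yields A = 0.40962.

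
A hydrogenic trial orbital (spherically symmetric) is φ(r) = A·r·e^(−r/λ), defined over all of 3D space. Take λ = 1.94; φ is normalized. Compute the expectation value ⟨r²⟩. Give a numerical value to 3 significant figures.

⟨r^2⟩ ≈ 28.2

The expectation value is the |φ|²-weighted average of r^2: ∫ r^2|φ|² 4πr² dr.
The ratio of the moment integral to the normalization integral gives ⟨r²⟩ = 15·λ^2/2.
With λ = 1.94, ⟨r^2⟩ = 28.23.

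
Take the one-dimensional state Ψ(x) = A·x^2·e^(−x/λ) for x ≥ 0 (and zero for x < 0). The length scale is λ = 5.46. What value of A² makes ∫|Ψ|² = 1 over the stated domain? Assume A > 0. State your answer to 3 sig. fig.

Normalization requires ∫|Ψ|² dx = 1, integrated from 0 to ∞.
With Ψ = A·x^2·e^(−x/λ), the integral evaluates to A²·[3·λ^5/4].
So A² = (3·λ^5/4)^(−1).
Substituting λ = 5.46 gives A² = 0.0002748, so A = 0.01658.

A^2 ≈ 0.000275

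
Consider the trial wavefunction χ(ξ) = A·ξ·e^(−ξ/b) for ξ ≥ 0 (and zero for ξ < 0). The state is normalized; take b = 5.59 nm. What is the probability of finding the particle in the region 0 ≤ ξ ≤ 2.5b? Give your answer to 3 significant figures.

The probability is P = ∫ |χ|² dξ over [0, 2.5b].
With A² fixed by ∫|χ|² = 1, i.e. A² = (b^3/4)^(−1), substitute and integrate.
Substituting u = ξ/b, A² and the length scale cancel in the ratio: P = ∫_{0}^{2.5} u^2·e^(-2·u) du / ∫_{0}^{∞} u^2·e^(-2·u) du.
Using ∫ u^2·e^(-2·u) du = -(2·u^2 + 2·u + 1)·e^(-2·u)/4, the numerator is 1/4 - 37·e^(-5)/8 and the denominator is 1/4.
This works out to P = 0.8753.

P ≈ 0.875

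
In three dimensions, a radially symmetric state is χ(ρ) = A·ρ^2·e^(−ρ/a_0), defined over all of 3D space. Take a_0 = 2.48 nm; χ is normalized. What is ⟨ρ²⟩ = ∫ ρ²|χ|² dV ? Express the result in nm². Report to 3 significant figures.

The expectation value is the |χ|²-weighted average of ρ^2: ∫ ρ^2|χ|² 4πρ² dρ.
Recall ∫₀^∞ ρ^m e^(−ρ/β) dρ = m!·β^(m+1), evaluating both integrals, ⟨ρ²⟩ = 14·a_0^2.
Putting a_0 = 2.48 gives 86.11.

⟨ρ^2⟩ ≈ 86.1 nm^2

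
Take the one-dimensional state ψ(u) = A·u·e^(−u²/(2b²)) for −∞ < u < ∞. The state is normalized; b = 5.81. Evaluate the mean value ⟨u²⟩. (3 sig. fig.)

⟨u²⟩ = ∫ u^2 |ψ|² du over the full domain.
Evaluating both integrals, ⟨u²⟩ = 3·b^2/2.
Putting b = 5.81 gives 50.63.

⟨u^2⟩ ≈ 50.6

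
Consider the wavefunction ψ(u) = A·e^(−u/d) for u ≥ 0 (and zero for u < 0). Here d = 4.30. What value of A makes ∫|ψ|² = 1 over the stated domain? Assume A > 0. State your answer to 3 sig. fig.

A ≈ 0.682

The normalization condition is ∫|ψ|² du = 1 from 0 to ∞.
With ψ = A·e^(−u/d), the integral evaluates to A²·[d/2].
Hence A² = 1/[d/2].
Plugging in d = 4.30 yields A = 0.6820.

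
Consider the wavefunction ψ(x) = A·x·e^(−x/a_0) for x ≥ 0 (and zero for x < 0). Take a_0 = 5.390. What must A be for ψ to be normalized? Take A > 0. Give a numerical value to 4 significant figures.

A ≈ 0.1598

We need A² ∫|f|² dx = 1, taking the integral from 0 to ∞.
∫|ψ|² dx = A²·(a_0^3/4).
Hence A² = 1/[a_0^3/4].
With a_0 = 5.390: A² = 0.025544 and A = 0.15983.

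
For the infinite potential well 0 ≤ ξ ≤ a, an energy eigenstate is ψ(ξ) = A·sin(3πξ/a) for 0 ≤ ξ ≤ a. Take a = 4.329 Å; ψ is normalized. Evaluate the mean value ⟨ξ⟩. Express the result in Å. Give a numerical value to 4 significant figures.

The expectation value is the |ψ|²-weighted average of ξ: ∫ ξ|ψ|² dξ.
Since the A² factors cancel between numerator and denominator, ⟨ξ⟩ = a/2.
With a = 4.329, ⟨ξ⟩ = 2.1645.

⟨ξ⟩ ≈ 2.165 Å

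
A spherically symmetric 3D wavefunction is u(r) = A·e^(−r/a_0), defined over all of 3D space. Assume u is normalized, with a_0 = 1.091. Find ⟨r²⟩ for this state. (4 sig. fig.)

⟨r^2⟩ ≈ 3.571

⟨r²⟩ = ∫ r^2 |u|² 4πr² dr over the full domain.
Evaluating both integrals, ⟨r²⟩ = 3·a_0^2.
Putting a_0 = 1.091 gives 3.5708.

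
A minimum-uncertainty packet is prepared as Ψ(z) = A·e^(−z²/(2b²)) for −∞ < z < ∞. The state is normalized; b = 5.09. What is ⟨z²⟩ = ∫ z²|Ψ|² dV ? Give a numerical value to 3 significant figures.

⟨z^2⟩ ≈ 13.0

The expectation value is the |Ψ|²-weighted average of z^2: ∫ z^2|Ψ|² dz.
Using the Gaussian integral ∫_{−∞}^{∞} e^(−αz²) dz = √(π/α), the ratio of the moment integral to the normalization integral gives ⟨z²⟩ = b^2/2.
With b = 5.09, ⟨z^2⟩ = 12.95.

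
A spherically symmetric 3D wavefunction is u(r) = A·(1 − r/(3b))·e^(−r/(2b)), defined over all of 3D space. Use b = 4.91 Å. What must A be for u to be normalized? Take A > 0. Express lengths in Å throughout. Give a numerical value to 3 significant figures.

A ≈ 0.0318 Å^(-3/2)

The normalization condition is ∫|u|² 4πr² dr = 1 from 0 to ∞.
The angular integral contributes 4π, leaving ∫₀^∞ r²|u|² dr.
With ∫₀^∞ r^4 e^(−αr) dr = 4!/α^5, the integral (without the A² prefactor) comes out to 8·π·b^3/3.
Substituting b = 4.91 gives A² = 0.001008, so A = 0.03176.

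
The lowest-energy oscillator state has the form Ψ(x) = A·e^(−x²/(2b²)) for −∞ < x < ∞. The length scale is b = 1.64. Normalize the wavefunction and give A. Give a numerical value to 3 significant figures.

A ≈ 0.587

The normalization condition is ∫|Ψ|² dx = 1 from −∞ to ∞.
Using the Gaussian integral ∫_{−∞}^{∞} e^(−αx²) dx = √(π/α), with Ψ = A·e^(−x²/(2b²)), the integral evaluates to A²·[√(π)·b].
So A² = (√(π)·b)^(−1).
With b = 1.64: A² = 0.3440 and A = 0.5865.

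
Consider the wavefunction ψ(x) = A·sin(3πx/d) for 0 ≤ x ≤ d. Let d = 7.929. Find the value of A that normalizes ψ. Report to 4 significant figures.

A ≈ 0.5022

Normalization requires ∫|ψ|² dx = 1, integrated from 0 to d.
Carrying out the integral gives A² · d/2.
So A² = (d/2)^(−1).
With d = 7.929: A² = 0.25224 and A = 0.50223.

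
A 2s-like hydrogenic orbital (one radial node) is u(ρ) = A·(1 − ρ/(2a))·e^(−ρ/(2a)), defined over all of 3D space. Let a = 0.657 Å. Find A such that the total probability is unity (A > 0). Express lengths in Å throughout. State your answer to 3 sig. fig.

A ≈ 0.375 Å^(-3/2)

We need A² ∫|f|² 4πρ² dρ = 1, taking the integral from 0 to ∞.
In 3D with spherical symmetry the volume element is 4πρ² dρ.
Using ∫₀^∞ ρⁿ e^(−αρ) dρ = n!/αⁿ⁺¹, with u = A·(1 − ρ/(2a))·e^(−ρ/(2a)), the integral evaluates to A²·[8·π·a^3].
Setting this equal to 1 gives A² = 1/(8·π·a^3).
With a = 0.657: A² = 0.1403 and A = 0.3746.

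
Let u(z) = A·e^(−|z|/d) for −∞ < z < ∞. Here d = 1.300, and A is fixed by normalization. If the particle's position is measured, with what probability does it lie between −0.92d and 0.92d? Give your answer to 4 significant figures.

P ≈ 0.8412

P = ∫_{−0.92d}^{0.92d} |u(z)|² dz.
With A² fixed by ∫|u|² = 1, i.e. A² = (d)^(−1), substitute and integrate.
By symmetry take twice the z ≥ 0 contribution in numerator and denominator; the 2's cancel. Let t = z/d; then A² and the length scale cancel, so P = ∫_{0}^{0.92} e^(-2·t) dt ÷ ∫_{0}^{∞} e^(-2·t) dt.
With ∫ e^(-2·t) dt = -e^(-2·t)/2 + C, the region integral is 1/2 - e^(-46/25)/2 and the full one is 1/2.
This works out to P = 0.84118.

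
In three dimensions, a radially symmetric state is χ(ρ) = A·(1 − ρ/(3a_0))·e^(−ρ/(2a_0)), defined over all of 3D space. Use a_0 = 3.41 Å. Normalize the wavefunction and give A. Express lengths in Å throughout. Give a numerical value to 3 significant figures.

A ≈ 0.0549 Å^(-3/2)

The normalization condition is ∫|χ|² 4πρ² dρ = 1 from 0 to ∞.
The angular integral contributes 4π, leaving ∫₀^∞ ρ²|χ|² dρ.
With χ = A·(1 − ρ/(3a_0))·e^(−ρ/(2a_0)), the integral evaluates to A²·[8·π·a_0^3/3].
Substituting a_0 = 3.41 gives A² = 0.003010, so A = 0.05487.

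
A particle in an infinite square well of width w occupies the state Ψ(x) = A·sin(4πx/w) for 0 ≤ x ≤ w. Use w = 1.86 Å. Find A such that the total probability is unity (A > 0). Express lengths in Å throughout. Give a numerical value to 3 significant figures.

We need A² ∫|f|² dx = 1, taking the integral from 0 to w.
The integral (without the A² prefactor) comes out to w/2.
Plugging in w = 1.86 yields A = 1.037.

A ≈ 1.04 Å^(-1/2)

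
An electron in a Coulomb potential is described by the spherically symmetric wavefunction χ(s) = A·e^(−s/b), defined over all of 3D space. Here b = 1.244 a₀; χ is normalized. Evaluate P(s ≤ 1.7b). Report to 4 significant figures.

Integrate the radial probability density 4πs²|χ|² over s ≤ 1.7b.
The full normalization integral is A²·[π·b^3] = 1, fixing A².
Let u = s/b; then A², 4π and the length scale all cancel, so P = ∫_{0}^{1.7} u^2·e^(-2·u) du ÷ ∫_{0}^{∞} u^2·e^(-2·u) du.
Using ∫ u^2·e^(-2·u) du = -(2·u^2 + 2·u + 1)·e^(-2·u)/4, the numerator is 1/4 - 509·e^(-17/5)/200 and the denominator is 1/4.
The region integral divided by the full integral gives P = 0.66026.

P ≈ 0.6603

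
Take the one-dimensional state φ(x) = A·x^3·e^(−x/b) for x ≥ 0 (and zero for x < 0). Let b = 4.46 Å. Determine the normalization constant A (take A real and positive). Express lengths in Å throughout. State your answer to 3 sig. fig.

Require ∫ |φ|² dx = 1 over the whole domain.
With φ = A·x^3·e^(−x/b), the integral evaluates to A²·[45·b^7/8].
Setting this equal to 1 gives A² = 1/(45·b^7/8).
With b = 4.46: A² = 0.000005064 and A = 0.002250.

A ≈ 0.00225 Å^(-7/2)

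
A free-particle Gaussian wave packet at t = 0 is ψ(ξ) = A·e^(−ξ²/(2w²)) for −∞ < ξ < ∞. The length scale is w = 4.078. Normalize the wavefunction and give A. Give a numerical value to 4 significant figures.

A ≈ 0.3720

We need A² ∫|f|² dξ = 1, taking the integral from −∞ to ∞.
The integral (without the A² prefactor) comes out to √(π)·w.
Substituting w = 4.078 gives A² = 0.13835, so A = 0.37195.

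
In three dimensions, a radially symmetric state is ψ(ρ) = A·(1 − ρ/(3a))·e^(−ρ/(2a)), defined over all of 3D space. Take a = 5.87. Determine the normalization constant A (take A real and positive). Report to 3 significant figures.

Normalization requires ∫|ψ|² 4πρ² dρ = 1, integrated from 0 to ∞.
(Spherical symmetry: dV = 4πρ² dρ.)
Carrying out the integral gives A² · 8·π·a^3/3.
Hence A² = 1/[8·π·a^3/3].
Plugging in a = 5.87 yields A = 0.02429.

A ≈ 0.0243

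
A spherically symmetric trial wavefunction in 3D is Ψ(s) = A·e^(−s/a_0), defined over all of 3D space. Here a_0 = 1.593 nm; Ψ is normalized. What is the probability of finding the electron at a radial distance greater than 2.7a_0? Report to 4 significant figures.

With dV = 4πs²ds, the probability is ∫|Ψ|² dV over s > 2.7a_0.
The full normalization integral is A²·[π·a_0^3] = 1, fixing A².
In terms of u = s/a_0 (A², 4π and the length scale all cancel between numerator and denominator), P = [∫_{2.7}^{∞} u^2·e^(-2·u) du] / [∫_{0}^{∞} u^2·e^(-2·u) du].
Using ∫ u^2·e^(-2·u) du = -(2·u^2 + 2·u + 1)·e^(-2·u)/4, the numerator is 1049·e^(-27/5)/200 and the denominator is 1/4.
This evaluates to P = 0.094758.

P ≈ 0.09476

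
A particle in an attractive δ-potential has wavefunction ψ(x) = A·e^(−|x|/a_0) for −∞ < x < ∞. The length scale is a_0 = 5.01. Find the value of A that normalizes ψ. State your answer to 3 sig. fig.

The normalization condition is ∫|ψ|² dx = 1 from −∞ to ∞.
With ∫₀^∞ x^0 e^(−αx) dx = 0!/α^1, with ψ = A·e^(−|x|/a_0), the integral evaluates to A²·[a_0].
So A² = (a_0)^(−1).
Substituting a_0 = 5.01 gives A² = 0.1996, so A = 0.4468.

A ≈ 0.447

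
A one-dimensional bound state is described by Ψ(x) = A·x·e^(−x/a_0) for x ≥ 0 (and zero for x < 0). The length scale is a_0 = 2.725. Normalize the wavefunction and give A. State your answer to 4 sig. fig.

Normalization requires ∫|Ψ|² dx = 1, integrated from 0 to ∞.
With Ψ = A·x·e^(−x/a_0), the integral evaluates to A²·[a_0^3/4].
So A² = (a_0^3/4)^(−1).
With a_0 = 2.725: A² = 0.19768 and A = 0.44461.

A ≈ 0.4446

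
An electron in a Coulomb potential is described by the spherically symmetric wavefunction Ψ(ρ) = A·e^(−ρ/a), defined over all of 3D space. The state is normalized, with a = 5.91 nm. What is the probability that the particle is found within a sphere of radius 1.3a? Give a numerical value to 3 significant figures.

P ≈ 0.482

Integrate the radial probability density 4πρ²|Ψ|² over ρ ≤ 1.3a.
Normalization gives A² = 1/(π·a^3).
Let u = ρ/a; then A², 4π and the length scale all cancel, so P = ∫_{0}^{1.3} u^2·e^(-2·u) du ÷ ∫_{0}^{∞} u^2·e^(-2·u) du.
With ∫ u^2·e^(-2·u) du = -(2·u^2 + 2·u + 1)·e^(-2·u)/4 + C, the region integral is 1/4 - 349·e^(-13/5)/200 and the full one is 1/4.
The region integral divided by the full integral gives P = 0.4816.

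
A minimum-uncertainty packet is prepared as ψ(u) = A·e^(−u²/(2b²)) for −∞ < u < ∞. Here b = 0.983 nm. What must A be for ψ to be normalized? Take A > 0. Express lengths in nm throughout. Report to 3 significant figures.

A ≈ 0.758 nm^(-1/2)

We need A² ∫|f|² du = 1, taking the integral from −∞ to ∞.
Differentiating ∫e^(−αu²) du = √(π/α) under α to get the higher moments, with ψ = A·e^(−u²/(2b²)), the integral evaluates to A²·[√(π)·b].
Setting this equal to 1 gives A² = 1/(√(π)·b).
With b = 0.983: A² = 0.5739 and A = 0.7576.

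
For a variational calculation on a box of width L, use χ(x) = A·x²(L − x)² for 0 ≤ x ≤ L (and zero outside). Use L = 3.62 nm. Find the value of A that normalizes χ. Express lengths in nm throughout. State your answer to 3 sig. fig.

We need A² ∫|f|² dx = 1, taking the integral from 0 to L.
Carrying out the integral gives A² · L^9/630.
Substituting L = 3.62 gives A² = 0.005902, so A = 0.07682.

A ≈ 0.0768 nm^(-9/2)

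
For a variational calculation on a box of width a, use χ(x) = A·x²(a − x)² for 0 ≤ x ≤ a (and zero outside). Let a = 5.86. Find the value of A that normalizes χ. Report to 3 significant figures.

A ≈ 0.00879

Require ∫ |χ|² dx = 1 over the whole domain.
Expanding the polynomial and integrating term by term, the integral (without the A² prefactor) comes out to a^9/630.
Setting this equal to 1 gives A² = 1/(a^9/630).
Plugging in a = 5.86 yields A = 0.008793.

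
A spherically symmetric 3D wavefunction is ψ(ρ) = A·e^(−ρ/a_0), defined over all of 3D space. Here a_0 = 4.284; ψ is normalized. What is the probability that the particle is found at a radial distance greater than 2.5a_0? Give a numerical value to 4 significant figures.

P ≈ 0.1247

Integrate the radial probability density 4πρ²|ψ|² over ρ > 2.5a_0.
The full normalization integral is A²·[π·a_0^3] = 1, fixing A².
Substituting u = ρ/a_0, A², 4π and the length scale all cancel in the ratio: P = ∫_{2.5}^{∞} u^2·e^(-2·u) du / ∫_{0}^{∞} u^2·e^(-2·u) du.
With ∫ u^2·e^(-2·u) du = -(2·u^2 + 2·u + 1)·e^(-2·u)/4 + C, the region integral is 37·e^(-5)/8 and the full one is 1/4.
This evaluates to P = 0.12465.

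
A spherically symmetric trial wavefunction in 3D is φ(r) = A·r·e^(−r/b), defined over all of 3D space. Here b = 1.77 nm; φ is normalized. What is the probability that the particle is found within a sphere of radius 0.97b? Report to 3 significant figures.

With dV = 4πr²dr, the probability is ∫|φ|² dV over r ≤ 0.97b.
A² is fixed by ∫₀^∞ 4πr²|φ|² dr = 1, i.e. A² = (3·π·b^5)^(−1).
Substituting u = r/b, A², 4π and the length scale all cancel in the ratio: P = ∫_{0}^{0.97} u^4·e^(-2·u) du / ∫_{0}^{∞} u^4·e^(-2·u) du.
Using ∫ u^4·e^(-2·u) du = -(u^4/2 + u^3 + 3·u^2/2 + 3·u/2 + 3/4)·e^(-2·u), the numerator is ≈ 0.035551 and the denominator is 3/4.
The region integral divided by the full integral gives P = 0.04740.

P ≈ 0.0474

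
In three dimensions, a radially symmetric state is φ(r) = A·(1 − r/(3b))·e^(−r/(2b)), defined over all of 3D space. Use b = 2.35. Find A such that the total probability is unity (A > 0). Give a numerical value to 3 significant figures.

A ≈ 0.0959

Require ∫ |φ|² 4πr² dr = 1 over the whole domain.
With ∫₀^∞ r^4 e^(−αr) dr = 4!/α^5, the integral (without the A² prefactor) comes out to 8·π·b^3/3.
Setting this equal to 1 gives A² = 1/(8·π·b^3/3).
Substituting b = 2.35 gives A² = 0.009198, so A = 0.09590.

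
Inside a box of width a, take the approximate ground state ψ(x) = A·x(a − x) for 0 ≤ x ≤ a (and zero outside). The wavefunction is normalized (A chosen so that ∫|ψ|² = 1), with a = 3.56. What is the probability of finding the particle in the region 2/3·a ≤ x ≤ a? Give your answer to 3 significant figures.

|ψ|² is the probability density, so P = ∫_{2/3·a}^{a} |ψ|² dx.
The normalization integral ∫|ψ|²dx over the whole domain equals a^5/30·A², and A² cancels in the ratio.
In terms of u = x/a (A² and the length scale cancel between numerator and denominator), P = [∫_{2/3}^{1} u^2·(1 - u)^2 du] / [∫_{0}^{1} u^2·(1 - u)^2 du].
Using ∫ u^2·(1 - u)^2 du = u^3·(6·u^2 - 15·u + 10)/30, the numerator is 17/2430 and the denominator is 1/30.
Taking the ratio, P = 17/81.

P ≈ 0.210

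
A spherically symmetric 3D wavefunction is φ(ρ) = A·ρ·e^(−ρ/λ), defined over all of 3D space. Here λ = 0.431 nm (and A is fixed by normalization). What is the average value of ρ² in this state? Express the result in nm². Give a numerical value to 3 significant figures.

⟨ρ^2⟩ ≈ 1.39 nm^2

By definition ⟨ρ²⟩ = ∫ ρ^2 |φ(ρ)|² 4πρ² dρ.
Evaluating both integrals, ⟨ρ²⟩ = 15·λ^2/2.
With λ = 0.431, ⟨ρ^2⟩ = 1.393.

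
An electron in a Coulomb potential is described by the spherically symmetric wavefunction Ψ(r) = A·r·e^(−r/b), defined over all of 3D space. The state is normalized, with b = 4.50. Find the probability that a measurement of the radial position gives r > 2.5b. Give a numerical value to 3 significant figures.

P ≈ 0.440

Integrate the radial probability density 4πr²|Ψ|² over r > 2.5b.
The full normalization integral is A²·[3·π·b^5] = 1, fixing A².
Let u = r/b; then A², 4π and the length scale all cancel, so P = ∫_{2.5}^{∞} u^4·e^(-2·u) du ÷ ∫_{0}^{∞} u^4·e^(-2·u) du.
An antiderivative of u^4·e^(-2·u) is -(u^4/2 + u^3 + 3·u^2/2 + 3·u/2 + 3/4)·e^(-2·u); evaluating from 2.5 to ∞ gives 1569·e^(-5)/32, while the full integral is 3/4.
Taking the ratio yields P = 0.4405.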